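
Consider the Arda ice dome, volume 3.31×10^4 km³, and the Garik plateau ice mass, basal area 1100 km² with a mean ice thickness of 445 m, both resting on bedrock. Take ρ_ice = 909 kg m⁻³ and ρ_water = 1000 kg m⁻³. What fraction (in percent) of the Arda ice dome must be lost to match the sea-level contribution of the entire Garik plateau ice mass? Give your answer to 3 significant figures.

Equal sea-level rise means equal mass of meltwater, i.e. equal mass of ice lost.
Ice mass of Garik: 4.450×10^14 kg; ice mass of Arda: 3.009×10^16 kg.
Fraction required = 4.450×10^14 / 3.009×10^16 = 0.0148 → 1.48 %.

≈ 1.48 %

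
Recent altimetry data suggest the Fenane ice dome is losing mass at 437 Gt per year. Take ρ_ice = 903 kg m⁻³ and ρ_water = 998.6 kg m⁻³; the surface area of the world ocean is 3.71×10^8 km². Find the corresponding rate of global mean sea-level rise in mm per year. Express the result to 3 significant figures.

≈ 1.18 mm/yr

ρ_w = 998.6 kg m⁻³. Annual water volume added = 437 Gt / ρ_w = 4.370×10^14 kg / 998.6 kg m⁻³ = 4.376×10^11 m³.
Δh per year = 4.376×10^11 / 3.71×10^14 = 1.18×10^-3 m = 1.18 mm.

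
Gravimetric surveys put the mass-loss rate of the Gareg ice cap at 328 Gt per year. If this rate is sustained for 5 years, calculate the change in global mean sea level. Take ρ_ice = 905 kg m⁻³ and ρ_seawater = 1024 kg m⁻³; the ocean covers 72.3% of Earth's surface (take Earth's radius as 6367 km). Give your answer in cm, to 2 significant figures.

Total mass lost = 328 Gt/yr × 5 yr = 1640 Gt = 1.640×10^15 kg.
ρ_w = 1024 kg m⁻³, so water volume = 1.640×10^15 / 1024 = 1.602×10^12 m³.
Δh = 1.602×10^12 / 3.68×10^14 = 4.35×10^-3 m = 0.43 cm.

≈ 0.43 cm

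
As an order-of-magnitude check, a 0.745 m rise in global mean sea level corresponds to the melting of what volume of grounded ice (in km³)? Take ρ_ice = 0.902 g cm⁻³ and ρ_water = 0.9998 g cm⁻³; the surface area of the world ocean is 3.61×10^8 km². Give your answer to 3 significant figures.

≈ 2.98×10^5 km³

Required water volume = Δh × A = 0.745 m × 3.61×10^14 m² = 2.689×10^14 m³ = 2.689×10^5 km³.
Ice volume = water volume × ρ_w/ρ_ice = 2.689×10^5 × 999.8/902 = 2.98×10^5 km³.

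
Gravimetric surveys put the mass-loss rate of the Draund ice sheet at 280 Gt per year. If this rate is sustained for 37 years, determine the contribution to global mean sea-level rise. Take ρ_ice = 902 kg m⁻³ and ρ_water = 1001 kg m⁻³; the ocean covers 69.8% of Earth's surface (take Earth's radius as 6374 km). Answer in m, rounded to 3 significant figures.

≈ 0.0290 m

Total mass lost = 280 Gt/yr × 37 yr = 1.036×10^4 Gt = 1.036×10^16 kg.
ρ_w = 1001 kg m⁻³, so water volume = 1.036×10^16 / 1001 = 1.035×10^13 m³.
Δh = 1.035×10^13 / 3.56×10^14 = 0.0290 m.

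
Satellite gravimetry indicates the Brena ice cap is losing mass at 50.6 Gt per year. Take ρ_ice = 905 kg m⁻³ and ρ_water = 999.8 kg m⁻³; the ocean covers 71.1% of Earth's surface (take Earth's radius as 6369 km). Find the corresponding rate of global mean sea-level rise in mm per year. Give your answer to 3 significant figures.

≈ 0.140 mm/yr

ρ_w = 999.8 kg m⁻³. Annual water volume added = 50.6 Gt / ρ_w = 5.060×10^13 kg / 999.8 kg m⁻³ = 5.061×10^10 m³.
Δh per year = 5.061×10^10 / 3.62×10^14 = 1.40×10^-4 m = 0.140 mm.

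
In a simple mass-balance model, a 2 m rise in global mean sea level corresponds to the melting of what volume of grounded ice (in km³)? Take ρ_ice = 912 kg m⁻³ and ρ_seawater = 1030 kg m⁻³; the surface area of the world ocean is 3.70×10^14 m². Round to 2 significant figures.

≈ 8.4×10^5 km³

Required water volume = Δh × A = 2 m × 3.70×10^14 m² = 7.400×10^14 m³ = 7.400×10^5 km³.
Ice volume = water volume × ρ_w/ρ_ice = 7.400×10^5 × 1030/912 = 8.4×10^5 km³.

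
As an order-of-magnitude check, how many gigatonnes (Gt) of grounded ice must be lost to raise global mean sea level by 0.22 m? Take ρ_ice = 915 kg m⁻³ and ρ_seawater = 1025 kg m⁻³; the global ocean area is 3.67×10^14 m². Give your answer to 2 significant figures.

Required water volume = Δh × A = 0.22 m × 3.67×10^14 m² = 8.074×10^13 m³.
ρ_w = 1025 kg m⁻³, so the mass of water = 8.074×10^13 m³ × 1025 kg m⁻³ = 8.276×10^16 kg = 8.3×10^4 Gt (and the same mass of ice, by conservation).

≈ 8.3×10^4 Gt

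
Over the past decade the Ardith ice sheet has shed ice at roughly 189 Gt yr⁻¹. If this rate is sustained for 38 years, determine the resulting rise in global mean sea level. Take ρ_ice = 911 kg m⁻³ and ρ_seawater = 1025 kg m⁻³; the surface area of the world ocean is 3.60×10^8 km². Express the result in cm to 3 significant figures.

≈ 1.95 cm

Total mass lost = 189 Gt/yr × 38 yr = 7182 Gt = 7.182×10^15 kg.
ρ_w = 1025 kg m⁻³, so water volume = 7.182×10^15 / 1025 = 7.007×10^12 m³.
Δh = 7.007×10^12 / 3.60×10^14 = 0.0195 m = 1.95 cm.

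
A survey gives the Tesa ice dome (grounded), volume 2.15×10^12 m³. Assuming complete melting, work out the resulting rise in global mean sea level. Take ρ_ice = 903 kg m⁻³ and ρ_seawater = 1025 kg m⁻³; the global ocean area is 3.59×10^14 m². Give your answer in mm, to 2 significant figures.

Tesa: 2.15×10^12 m³ × (903/1025) = 1.894×10^12 m³ of water.
Spread over 3.59×10^14 m² of ocean, Δh = 1.894×10^12 / 3.59×10^14 = 5.28×10^-3 m = 5.3 mm.

≈ 5.3 mm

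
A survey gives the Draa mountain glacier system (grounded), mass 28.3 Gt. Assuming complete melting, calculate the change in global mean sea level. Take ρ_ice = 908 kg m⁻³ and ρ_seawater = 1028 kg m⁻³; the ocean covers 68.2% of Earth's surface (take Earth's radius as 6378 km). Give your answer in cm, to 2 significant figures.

≈ 7.9×10^-3 cm

Draa: 28.3 Gt = 2.830×10^13 kg; dividing by ρ_w = 1028 kg m⁻³ gives 2.753×10^10 m³ of water.
Spread over 3.49×10^14 m² of ocean, Δh = 2.753×10^10 / 3.49×10^14 = 7.90×10^-5 m = 7.9×10^-3 cm.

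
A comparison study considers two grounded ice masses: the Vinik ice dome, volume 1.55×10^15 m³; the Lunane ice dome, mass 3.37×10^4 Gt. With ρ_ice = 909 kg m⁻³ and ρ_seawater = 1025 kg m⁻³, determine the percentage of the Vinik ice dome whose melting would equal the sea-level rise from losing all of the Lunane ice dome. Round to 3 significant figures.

≈ 2.39 %

Equal sea-level rise means equal mass of meltwater, i.e. equal mass of ice lost.
Ice mass of Lunane: 3.370×10^16 kg; ice mass of Vinik: 1.409×10^18 kg.
Fraction required = 3.370×10^16 / 1.409×10^18 = 0.0239 → 2.39 %.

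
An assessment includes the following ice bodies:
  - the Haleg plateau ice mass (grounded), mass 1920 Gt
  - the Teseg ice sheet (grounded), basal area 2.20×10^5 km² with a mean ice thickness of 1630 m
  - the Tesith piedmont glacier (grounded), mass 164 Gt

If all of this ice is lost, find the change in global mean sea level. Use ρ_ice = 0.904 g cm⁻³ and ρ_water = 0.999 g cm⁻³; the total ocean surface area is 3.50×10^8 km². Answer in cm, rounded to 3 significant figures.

Haleg: 1920 Gt = 1.920×10^15 kg; dividing by ρ_w = 0.999 g cm⁻³ = 999 kg m⁻³ gives 1.922×10^12 m³ of water.
Teseg: ice volume = 2.20×10^5 km² × 1630 m = 3.586×10^5 km³; 3.586×10^5 × (904/999) = 3.245×10^5 km³ of water.
Tesith: 164 Gt = 1.640×10^14 kg; dividing by ρ_w = 999 kg m⁻³ gives 1.642×10^11 m³ of water.
Total added water ≈ 3.266×10^14 m³ over 3.50×10^14 m² → Δh = 0.933 m = 93.3 cm.

≈ 93.3 cm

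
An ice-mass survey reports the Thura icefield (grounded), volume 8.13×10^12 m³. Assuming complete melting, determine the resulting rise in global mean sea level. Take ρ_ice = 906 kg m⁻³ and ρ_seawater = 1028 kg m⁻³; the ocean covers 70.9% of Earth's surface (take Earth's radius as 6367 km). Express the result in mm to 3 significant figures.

Thura: 8.13×10^12 m³ × (906/1028) = 7.165×10^12 m³ of water.
Spread over 3.61×10^14 m² of ocean, Δh = 7.165×10^12 / 3.61×10^14 = 0.0198 m = 19.8 mm.

≈ 19.8 mm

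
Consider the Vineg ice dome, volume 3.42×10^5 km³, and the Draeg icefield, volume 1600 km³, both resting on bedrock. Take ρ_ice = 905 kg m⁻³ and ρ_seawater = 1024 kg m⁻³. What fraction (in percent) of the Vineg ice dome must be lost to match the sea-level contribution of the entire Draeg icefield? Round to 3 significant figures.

≈ 0.468 %

Equal sea-level rise means equal mass of meltwater, i.e. equal mass of ice lost.
Ice mass of Draeg: 1.448×10^15 kg; ice mass of Vineg: 3.095×10^17 kg.
Fraction required = 1.448×10^15 / 3.095×10^17 = 4.68×10^-3 → 0.468 %.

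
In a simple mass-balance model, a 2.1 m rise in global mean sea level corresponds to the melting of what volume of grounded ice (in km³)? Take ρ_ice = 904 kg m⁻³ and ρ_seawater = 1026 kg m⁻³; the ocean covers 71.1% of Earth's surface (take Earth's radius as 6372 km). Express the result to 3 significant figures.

Required water volume = Δh × A = 2.1 m × 3.63×10^14 m² = 7.618×10^14 m³ = 7.618×10^5 km³.
Ice volume = water volume × ρ_w/ρ_ice = 7.618×10^5 × 1026/904 = 8.65×10^5 km³.

≈ 8.65×10^5 km³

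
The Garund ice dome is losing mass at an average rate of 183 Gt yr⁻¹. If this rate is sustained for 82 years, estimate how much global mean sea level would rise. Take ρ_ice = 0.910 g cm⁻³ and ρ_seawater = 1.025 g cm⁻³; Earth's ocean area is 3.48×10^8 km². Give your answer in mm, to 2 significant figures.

Total mass lost = 183 Gt/yr × 82 yr = 1.501×10^4 Gt = 1.501×10^16 kg.
ρ_w = 1.025 g cm⁻³ = 1025 kg m⁻³, so water volume = 1.501×10^16 / 1025 = 1.464×10^13 m³.
Δh = 1.464×10^13 / 3.48×10^14 = 0.0421 m = 42 mm.

≈ 42 mm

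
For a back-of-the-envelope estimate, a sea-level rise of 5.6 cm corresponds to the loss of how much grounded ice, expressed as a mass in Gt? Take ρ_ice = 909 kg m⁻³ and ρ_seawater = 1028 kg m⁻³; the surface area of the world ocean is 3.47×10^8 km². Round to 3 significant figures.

≈ 2.00×10^4 Gt

Required water volume = Δh × A = 0.056 m × 3.47×10^14 m² = 1.943×10^13 m³.
ρ_w = 1028 kg m⁻³, so the mass of water = 1.943×10^13 m³ × 1028 kg m⁻³ = 1.998×10^16 kg = 2.00×10^4 Gt (and the same mass of ice, by conservation).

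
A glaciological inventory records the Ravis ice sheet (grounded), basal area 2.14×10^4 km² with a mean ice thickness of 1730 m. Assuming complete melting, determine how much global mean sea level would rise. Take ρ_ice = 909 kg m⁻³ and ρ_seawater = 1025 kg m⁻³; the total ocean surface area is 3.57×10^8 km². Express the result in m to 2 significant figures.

≈ 0.092 m

Ravis: ice volume = 2.14×10^4 km² × 1730 m = 3.702×10^4 km³; 3.702×10^4 × (909/1025) = 3.283×10^4 km³ of water.
Spread over 3.57×10^14 m² of ocean, Δh = 3.283×10^13 / 3.57×10^14 = 0.0920 m.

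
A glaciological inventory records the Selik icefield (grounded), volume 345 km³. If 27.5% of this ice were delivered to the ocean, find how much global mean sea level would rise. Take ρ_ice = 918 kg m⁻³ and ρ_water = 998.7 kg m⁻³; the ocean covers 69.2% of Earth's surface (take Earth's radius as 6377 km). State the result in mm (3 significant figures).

≈ 0.247 mm

Selik: 0.275 × 345 km³ × (918/998.7) = 87.21 km³ of water.
Spread over 3.54×10^14 m² of ocean, Δh = 8.721×10^10 / 3.54×10^14 = 2.47×10^-4 m = 0.247 mm.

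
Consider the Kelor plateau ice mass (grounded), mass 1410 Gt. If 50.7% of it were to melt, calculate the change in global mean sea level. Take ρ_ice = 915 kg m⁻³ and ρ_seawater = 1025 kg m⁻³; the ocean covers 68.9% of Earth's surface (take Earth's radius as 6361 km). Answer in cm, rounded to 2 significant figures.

≈ 0.20 cm

Kelor: 0.507 × 1410 Gt = 7.149×10^14 kg; dividing by ρ_w = 1025 kg m⁻³ gives 6.974×10^11 m³ of water.
Spread over 3.50×10^14 m² of ocean, Δh = 6.974×10^11 / 3.50×10^14 = 1.99×10^-3 m = 0.20 cm.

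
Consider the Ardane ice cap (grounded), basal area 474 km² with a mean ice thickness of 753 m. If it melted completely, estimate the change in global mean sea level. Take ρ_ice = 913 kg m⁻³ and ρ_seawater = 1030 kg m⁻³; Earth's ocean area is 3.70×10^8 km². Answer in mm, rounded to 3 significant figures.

≈ 0.855 mm

Ardane: ice volume = 474 km² × 753 m = 356.9 km³; 356.9 × (913/1030) = 316.4 km³ of water.
Spread over 3.70×10^14 m² of ocean, Δh = 3.164×10^11 / 3.70×10^14 = 8.55×10^-4 m = 0.855 mm.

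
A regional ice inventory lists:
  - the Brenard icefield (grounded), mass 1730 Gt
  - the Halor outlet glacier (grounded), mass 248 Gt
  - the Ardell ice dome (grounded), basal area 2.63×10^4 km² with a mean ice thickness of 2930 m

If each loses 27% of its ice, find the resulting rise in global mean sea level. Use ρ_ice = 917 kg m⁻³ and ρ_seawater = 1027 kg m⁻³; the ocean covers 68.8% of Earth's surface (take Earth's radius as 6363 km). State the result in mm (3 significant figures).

Brenard: 0.27 × 1730 Gt = 4.671×10^14 kg; dividing by ρ_w = 1027 kg m⁻³ gives 4.548×10^11 m³ of water.
Halor: 0.27 × 248 Gt = 6.696×10^13 kg; dividing by ρ_w = 1027 kg m⁻³ gives 6.520×10^10 m³ of water.
Ardell: ice volume = 2.63×10^4 km² × 2930 m = 7.706×10^4 km³; 0.27 × 7.706×10^4 × (917/1027) = 1.858×10^4 km³ of water.
Total added water ≈ 1.910×10^13 m³ over 3.50×10^14 m² → Δh = 0.0546 m = 54.6 mm.

≈ 54.6 mm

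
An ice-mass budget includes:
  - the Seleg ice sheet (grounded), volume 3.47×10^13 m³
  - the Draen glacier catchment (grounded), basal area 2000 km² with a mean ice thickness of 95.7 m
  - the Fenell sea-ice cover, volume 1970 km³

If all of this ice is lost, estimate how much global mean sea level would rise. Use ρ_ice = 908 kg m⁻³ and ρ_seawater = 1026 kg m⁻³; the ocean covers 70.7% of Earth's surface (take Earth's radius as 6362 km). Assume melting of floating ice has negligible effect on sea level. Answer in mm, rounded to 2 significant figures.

Seleg: 3.47×10^13 m³ × (908/1026) = 3.071×10^13 m³ of water.
Draen: ice volume = 2000 km² × 95.7 m = 191.4 km³; 191.4 × (908/1026) = 169.4 km³ of water.
The Fenell sea-ice cover is floating and already displaces its own weight of water, so its melt adds essentially nothing to sea level.
Total added water ≈ 3.088×10^13 m³ over 3.60×10^14 m² → Δh = 0.0859 m = 86 mm.

≈ 86 mm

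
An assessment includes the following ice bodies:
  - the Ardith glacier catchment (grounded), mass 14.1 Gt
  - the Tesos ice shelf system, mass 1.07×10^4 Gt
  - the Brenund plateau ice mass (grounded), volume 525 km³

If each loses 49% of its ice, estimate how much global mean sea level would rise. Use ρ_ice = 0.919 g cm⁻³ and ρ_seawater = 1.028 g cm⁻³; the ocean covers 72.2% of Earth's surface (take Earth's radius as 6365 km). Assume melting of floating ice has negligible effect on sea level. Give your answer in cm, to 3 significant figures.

Ardith: 0.49 × 14.1 Gt = 6.909×10^12 kg; dividing by ρ_w = 1.028 g cm⁻³ = 1028 kg m⁻³ gives 6.721×10^9 m³ of water.
The Tesos ice shelf system is floating and already displaces its own weight of water, so its melt adds essentially nothing to sea level.
Brenund: 0.49 × 525 km³ × (919/1028) = 230.0 km³ of water.
Total added water ≈ 2.367×10^11 m³ over 3.68×10^14 m² → Δh = 6.44×10^-4 m = 0.0644 cm.

≈ 0.0644 cm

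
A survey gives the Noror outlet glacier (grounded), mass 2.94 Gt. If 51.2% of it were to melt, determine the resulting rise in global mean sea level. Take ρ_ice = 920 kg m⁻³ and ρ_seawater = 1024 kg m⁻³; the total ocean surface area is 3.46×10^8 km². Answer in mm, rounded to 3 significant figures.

≈ 4.25×10^-3 mm

Noror: 0.512 × 2.94 Gt = 1.505×10^12 kg; dividing by ρ_w = 1024 kg m⁻³ gives 1.470×10^9 m³ of water.
Spread over 3.46×10^14 m² of ocean, Δh = 1.470×10^9 / 3.46×10^14 = 4.25×10^-6 m = 4.25×10^-3 mm.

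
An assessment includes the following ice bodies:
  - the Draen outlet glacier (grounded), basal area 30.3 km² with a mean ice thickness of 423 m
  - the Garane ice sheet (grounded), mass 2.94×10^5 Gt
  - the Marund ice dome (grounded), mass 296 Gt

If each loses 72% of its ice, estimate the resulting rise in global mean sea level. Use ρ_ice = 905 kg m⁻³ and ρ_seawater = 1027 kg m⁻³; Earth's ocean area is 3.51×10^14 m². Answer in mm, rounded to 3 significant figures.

≈ 588 mm

Draen: ice volume = 30.3 km² × 423 m = 12.82 km³; 0.72 × 12.82 × (905/1027) = 8.132 km³ of water.
Garane: 0.72 × 2.94×10^5 Gt = 2.117×10^17 kg; dividing by ρ_w = 1027 kg m⁻³ gives 2.061×10^14 m³ of water.
Marund: 0.72 × 296 Gt = 2.131×10^14 kg; dividing by ρ_w = 1027 kg m⁻³ gives 2.075×10^11 m³ of water.
Total added water ≈ 2.063×10^14 m³ over 3.51×10^14 m² → Δh = 0.588 m = 588 mm.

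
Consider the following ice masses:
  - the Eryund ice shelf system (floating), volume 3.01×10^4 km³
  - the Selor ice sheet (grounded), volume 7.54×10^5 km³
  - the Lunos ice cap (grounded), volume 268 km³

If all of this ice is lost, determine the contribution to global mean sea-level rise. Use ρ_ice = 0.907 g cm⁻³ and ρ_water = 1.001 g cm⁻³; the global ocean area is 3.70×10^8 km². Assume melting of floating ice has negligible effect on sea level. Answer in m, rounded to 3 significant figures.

The Eryund ice shelf system is floating and already displaces its own weight of water, so its melt adds essentially nothing to sea level.
Selor: 7.54×10^5 km³ × (907/1001) = 6.832×10^5 km³ of water.
Lunos: 268 km³ × (907/1001) = 242.8 km³ of water.
Total added water ≈ 6.834×10^14 m³ over 3.70×10^14 m² → Δh = 1.85 m.

≈ 1.85 m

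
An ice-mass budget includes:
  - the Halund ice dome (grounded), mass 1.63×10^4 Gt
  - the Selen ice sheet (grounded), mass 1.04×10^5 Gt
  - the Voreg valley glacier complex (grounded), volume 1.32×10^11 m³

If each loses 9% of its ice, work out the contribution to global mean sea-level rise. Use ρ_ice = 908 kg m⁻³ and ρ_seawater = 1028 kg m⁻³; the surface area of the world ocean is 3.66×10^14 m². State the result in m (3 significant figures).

Halund: 0.09 × 1.63×10^4 Gt = 1.467×10^15 kg; dividing by ρ_w = 1028 kg m⁻³ gives 1.427×10^12 m³ of water.
Selen: 0.09 × 1.04×10^5 Gt = 9.360×10^15 kg; dividing by ρ_w = 1028 kg m⁻³ gives 9.105×10^12 m³ of water.
Voreg: 0.09 × 1.32×10^11 m³ × (908/1028) = 1.049×10^10 m³ of water.
Total added water ≈ 1.054×10^13 m³ over 3.66×10^14 m² → Δh = 0.0288 m.

≈ 0.0288 m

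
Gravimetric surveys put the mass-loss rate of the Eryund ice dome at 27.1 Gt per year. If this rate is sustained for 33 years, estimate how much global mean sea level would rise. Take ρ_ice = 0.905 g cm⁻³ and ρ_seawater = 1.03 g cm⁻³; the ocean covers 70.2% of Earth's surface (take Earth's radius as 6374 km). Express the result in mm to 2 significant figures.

≈ 2.4 mm

Total mass lost = 27.1 Gt/yr × 33 yr = 894.3 Gt = 8.943×10^14 kg.
ρ_w = 1.03 g cm⁻³ = 1030 kg m⁻³, so water volume = 8.943×10^14 / 1030 = 8.683×10^11 m³.
Δh = 8.683×10^11 / 3.58×10^14 = 2.42×10^-3 m = 2.4 mm.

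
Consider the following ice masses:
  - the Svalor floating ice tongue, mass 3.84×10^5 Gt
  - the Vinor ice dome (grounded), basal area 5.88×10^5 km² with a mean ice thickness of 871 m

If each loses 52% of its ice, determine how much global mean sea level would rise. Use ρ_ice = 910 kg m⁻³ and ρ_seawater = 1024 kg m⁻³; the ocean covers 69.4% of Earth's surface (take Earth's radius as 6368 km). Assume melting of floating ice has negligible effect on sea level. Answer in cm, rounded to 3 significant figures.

≈ 66.9 cm

The Svalor floating ice tongue is floating and already displaces its own weight of water, so its melt adds essentially nothing to sea level.
Vinor: ice volume = 5.88×10^5 km² × 871 m = 5.121×10^5 km³; 0.52 × 5.121×10^5 × (910/1024) = 2.367×10^5 km³ of water.
Total added water ≈ 2.367×10^14 m³ over 3.54×10^14 m² → Δh = 0.669 m = 66.9 cm.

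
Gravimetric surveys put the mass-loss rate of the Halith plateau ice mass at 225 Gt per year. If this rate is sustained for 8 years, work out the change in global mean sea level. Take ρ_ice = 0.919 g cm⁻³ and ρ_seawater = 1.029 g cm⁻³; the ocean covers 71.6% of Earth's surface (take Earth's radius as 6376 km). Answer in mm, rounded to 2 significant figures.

Total mass lost = 225 Gt/yr × 8 yr = 1800 Gt = 1.800×10^15 kg.
ρ_w = 1.029 g cm⁻³ = 1029 kg m⁻³, so water volume = 1.800×10^15 / 1029 = 1.749×10^12 m³.
Δh = 1.749×10^12 / 3.66×10^14 = 4.78×10^-3 m = 4.8 mm.

≈ 4.8 mm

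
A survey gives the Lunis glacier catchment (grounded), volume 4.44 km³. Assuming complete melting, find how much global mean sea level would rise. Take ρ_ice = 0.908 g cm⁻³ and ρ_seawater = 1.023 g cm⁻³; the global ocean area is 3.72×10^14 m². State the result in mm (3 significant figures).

≈ 0.0106 mm

Lunis: 4.44 km³ × (908/1023) = 3.941 km³ of water.
Spread over 3.72×10^14 m² of ocean, Δh = 3.941×10^9 / 3.72×10^14 = 1.06×10^-5 m = 0.0106 mm.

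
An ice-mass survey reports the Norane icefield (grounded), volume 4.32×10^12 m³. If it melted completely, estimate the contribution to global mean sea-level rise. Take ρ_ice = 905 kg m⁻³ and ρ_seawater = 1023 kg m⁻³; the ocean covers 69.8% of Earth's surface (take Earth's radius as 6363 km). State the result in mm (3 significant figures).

≈ 10.8 mm

Norane: 4.32×10^12 m³ × (905/1023) = 3.822×10^12 m³ of water.
Spread over 3.55×10^14 m² of ocean, Δh = 3.822×10^12 / 3.55×10^14 = 0.0108 m = 10.8 mm.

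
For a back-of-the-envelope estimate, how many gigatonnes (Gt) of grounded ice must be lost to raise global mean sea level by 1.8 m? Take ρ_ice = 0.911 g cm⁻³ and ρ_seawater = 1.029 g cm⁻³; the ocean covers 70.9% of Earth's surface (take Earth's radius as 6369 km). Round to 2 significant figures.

Required water volume = Δh × A = 1.8 m × 3.61×10^14 m² = 6.505×10^14 m³.
ρ_w = 1.029 g cm⁻³ = 1029 kg m⁻³, so the mass of water = 6.505×10^14 m³ × 1029 kg m⁻³ = 6.694×10^17 kg = 6.7×10^5 Gt (and the same mass of ice, by conservation).

≈ 6.7×10^5 Gt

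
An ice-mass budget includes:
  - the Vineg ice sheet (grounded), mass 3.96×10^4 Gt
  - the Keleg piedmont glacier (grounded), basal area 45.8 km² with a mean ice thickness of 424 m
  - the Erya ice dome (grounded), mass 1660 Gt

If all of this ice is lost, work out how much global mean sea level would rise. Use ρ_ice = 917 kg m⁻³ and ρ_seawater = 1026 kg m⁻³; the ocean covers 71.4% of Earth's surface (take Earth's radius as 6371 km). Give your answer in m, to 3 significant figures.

≈ 0.110 m

Vineg: 3.96×10^4 Gt = 3.960×10^16 kg; dividing by ρ_w = 1026 kg m⁻³ gives 3.860×10^13 m³ of water.
Keleg: ice volume = 45.8 km² × 424 m = 19.42 km³; 19.42 × (917/1026) = 17.36 km³ of water.
Erya: 1660 Gt = 1.660×10^15 kg; dividing by ρ_w = 1026 kg m⁻³ gives 1.618×10^12 m³ of water.
Total added water ≈ 4.023×10^13 m³ over 3.64×10^14 m² → Δh = 0.110 m.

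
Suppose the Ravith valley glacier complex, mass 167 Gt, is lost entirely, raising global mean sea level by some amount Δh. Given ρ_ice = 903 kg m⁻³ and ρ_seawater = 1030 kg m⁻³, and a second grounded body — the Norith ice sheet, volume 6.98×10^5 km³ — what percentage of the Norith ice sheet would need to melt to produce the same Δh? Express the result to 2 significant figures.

Equal sea-level rise means equal mass of meltwater, i.e. equal mass of ice lost.
Ice mass of Ravith: 1.670×10^14 kg; ice mass of Norith: 6.303×10^17 kg.
Fraction required = 1.670×10^14 / 6.303×10^17 = 2.65×10^-4 → 0.026 %.

≈ 0.026 %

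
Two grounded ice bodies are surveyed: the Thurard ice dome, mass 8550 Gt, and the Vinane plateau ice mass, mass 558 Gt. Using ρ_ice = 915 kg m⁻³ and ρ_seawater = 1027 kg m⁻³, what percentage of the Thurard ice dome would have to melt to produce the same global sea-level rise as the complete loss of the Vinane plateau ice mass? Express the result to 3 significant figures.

≈ 6.53 %

Equal sea-level rise means equal mass of meltwater, i.e. equal mass of ice lost.
Ice mass of Vinane: 5.580×10^14 kg; ice mass of Thurard: 8.550×10^15 kg.
Fraction required = 5.580×10^14 / 8.550×10^15 = 0.0653 → 6.53 %.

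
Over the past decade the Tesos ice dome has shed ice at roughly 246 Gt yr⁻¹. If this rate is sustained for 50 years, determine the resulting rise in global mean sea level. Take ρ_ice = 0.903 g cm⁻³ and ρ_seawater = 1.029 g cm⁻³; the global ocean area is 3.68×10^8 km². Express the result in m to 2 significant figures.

Total mass lost = 246 Gt/yr × 50 yr = 1.230×10^4 Gt = 1.230×10^16 kg.
ρ_w = 1.029 g cm⁻³ = 1029 kg m⁻³, so water volume = 1.230×10^16 / 1029 = 1.195×10^13 m³.
Δh = 1.195×10^13 / 3.68×10^14 = 0.0325 m.

≈ 0.032 m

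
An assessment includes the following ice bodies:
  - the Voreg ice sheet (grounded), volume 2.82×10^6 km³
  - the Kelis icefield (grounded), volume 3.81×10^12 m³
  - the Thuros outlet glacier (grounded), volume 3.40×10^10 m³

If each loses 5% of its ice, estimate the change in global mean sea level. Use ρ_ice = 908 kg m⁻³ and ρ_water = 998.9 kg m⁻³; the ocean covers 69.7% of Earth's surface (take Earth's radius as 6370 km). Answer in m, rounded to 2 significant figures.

≈ 0.36 m

Voreg: 0.05 × 2.82×10^6 km³ × (908/998.9) = 1.282×10^5 km³ of water.
Kelis: 0.05 × 3.81×10^12 m³ × (908/998.9) = 1.732×10^11 m³ of water.
Thuros: 0.05 × 3.40×10^10 m³ × (908/998.9) = 1.545×10^9 m³ of water.
Total added water ≈ 1.283×10^14 m³ over 3.55×10^14 m² → Δh = 0.361 m.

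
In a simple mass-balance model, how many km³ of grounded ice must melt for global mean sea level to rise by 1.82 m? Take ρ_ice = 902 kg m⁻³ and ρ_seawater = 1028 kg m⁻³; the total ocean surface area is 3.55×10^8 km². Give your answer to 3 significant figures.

Required water volume = Δh × A = 1.82 m × 3.55×10^14 m² = 6.461×10^14 m³ = 6.461×10^5 km³.
Ice volume = water volume × ρ_w/ρ_ice = 6.461×10^5 × 1028/902 = 7.36×10^5 km³.

≈ 7.36×10^5 km³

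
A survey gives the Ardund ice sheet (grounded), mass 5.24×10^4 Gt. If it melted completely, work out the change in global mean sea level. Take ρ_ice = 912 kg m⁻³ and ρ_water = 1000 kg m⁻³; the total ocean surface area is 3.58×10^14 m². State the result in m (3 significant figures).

Ardund: 5.24×10^4 Gt = 5.240×10^16 kg; dividing by ρ_w = 1000 kg m⁻³ gives 5.240×10^13 m³ of water.
Spread over 3.58×10^14 m² of ocean, Δh = 5.240×10^13 / 3.58×10^14 = 0.146 m.

≈ 0.146 m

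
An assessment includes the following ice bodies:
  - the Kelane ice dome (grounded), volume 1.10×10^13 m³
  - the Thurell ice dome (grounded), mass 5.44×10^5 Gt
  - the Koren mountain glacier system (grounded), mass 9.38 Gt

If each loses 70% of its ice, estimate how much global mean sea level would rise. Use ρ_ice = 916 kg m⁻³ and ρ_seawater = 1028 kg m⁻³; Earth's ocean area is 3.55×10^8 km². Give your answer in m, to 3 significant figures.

Kelane: 0.7 × 1.10×10^13 m³ × (916/1028) = 6.861×10^12 m³ of water.
Thurell: 0.7 × 5.44×10^5 Gt = 3.808×10^17 kg; dividing by ρ_w = 1028 kg m⁻³ gives 3.704×10^14 m³ of water.
Koren: 0.7 × 9.38 Gt = 6.566×10^12 kg; dividing by ρ_w = 1028 kg m⁻³ gives 6.387×10^9 m³ of water.
Total added water ≈ 3.773×10^14 m³ over 3.55×10^14 m² → Δh = 1.06 m.

≈ 1.06 m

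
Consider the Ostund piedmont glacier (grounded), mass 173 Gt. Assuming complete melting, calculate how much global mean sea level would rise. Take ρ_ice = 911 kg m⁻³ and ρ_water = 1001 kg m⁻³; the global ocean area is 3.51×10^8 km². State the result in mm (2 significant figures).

≈ 0.49 mm

Ostund: 173 Gt = 1.730×10^14 kg; dividing by ρ_w = 1001 kg m⁻³ gives 1.728×10^11 m³ of water.
Spread over 3.51×10^14 m² of ocean, Δh = 1.728×10^11 / 3.51×10^14 = 4.92×10^-4 m = 0.49 mm.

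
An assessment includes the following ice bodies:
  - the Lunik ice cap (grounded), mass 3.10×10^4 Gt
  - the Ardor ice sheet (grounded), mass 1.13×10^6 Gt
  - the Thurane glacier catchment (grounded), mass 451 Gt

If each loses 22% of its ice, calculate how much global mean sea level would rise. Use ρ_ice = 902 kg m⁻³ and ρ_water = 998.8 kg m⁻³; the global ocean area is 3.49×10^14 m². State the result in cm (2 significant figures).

Lunik: 0.22 × 3.10×10^4 Gt = 6.820×10^15 kg; dividing by ρ_w = 998.8 kg m⁻³ gives 6.828×10^12 m³ of water.
Ardor: 0.22 × 1.13×10^6 Gt = 2.486×10^17 kg; dividing by ρ_w = 998.8 kg m⁻³ gives 2.489×10^14 m³ of water.
Thurane: 0.22 × 451 Gt = 9.922×10^13 kg; dividing by ρ_w = 998.8 kg m⁻³ gives 9.934×10^10 m³ of water.
Total added water ≈ 2.558×10^14 m³ over 3.49×10^14 m² → Δh = 0.733 m = 73 cm.

≈ 73 cm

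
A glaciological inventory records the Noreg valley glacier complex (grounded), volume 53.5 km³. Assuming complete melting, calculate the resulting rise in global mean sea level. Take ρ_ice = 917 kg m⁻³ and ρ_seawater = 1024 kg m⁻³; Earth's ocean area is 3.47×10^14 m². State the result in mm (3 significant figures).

≈ 0.138 mm

Noreg: 53.5 km³ × (917/1024) = 47.91 km³ of water.
Spread over 3.47×10^14 m² of ocean, Δh = 4.791×10^10 / 3.47×10^14 = 1.38×10^-4 m = 0.138 mm.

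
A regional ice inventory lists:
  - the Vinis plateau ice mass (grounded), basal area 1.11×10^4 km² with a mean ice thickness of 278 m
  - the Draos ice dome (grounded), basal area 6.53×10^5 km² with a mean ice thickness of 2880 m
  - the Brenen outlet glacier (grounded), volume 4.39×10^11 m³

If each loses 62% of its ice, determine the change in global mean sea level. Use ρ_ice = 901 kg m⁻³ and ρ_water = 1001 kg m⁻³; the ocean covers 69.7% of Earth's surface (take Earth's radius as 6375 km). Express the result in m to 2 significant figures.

Vinis: ice volume = 1.11×10^4 km² × 278 m = 3086 km³; 0.62 × 3086 × (901/1001) = 1722 km³ of water.
Draos: ice volume = 6.53×10^5 km² × 2880 m = 1.881×10^6 km³; 0.62 × 1.881×10^6 × (901/1001) = 1.050×10^6 km³ of water.
Brenen: 0.62 × 4.39×10^11 m³ × (901/1001) = 2.450×10^11 m³ of water.
Total added water ≈ 1.051×10^15 m³ over 3.56×10^14 m² → Δh = 2.95 m.

≈ 3.0 m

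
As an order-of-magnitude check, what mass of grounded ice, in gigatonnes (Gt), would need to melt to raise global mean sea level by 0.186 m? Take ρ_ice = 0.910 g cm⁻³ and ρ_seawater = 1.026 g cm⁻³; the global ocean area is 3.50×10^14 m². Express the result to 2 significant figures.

Required water volume = Δh × A = 0.186 m × 3.50×10^14 m² = 6.510×10^13 m³.
ρ_w = 1.026 g cm⁻³ = 1026 kg m⁻³, so the mass of water = 6.510×10^13 m³ × 1026 kg m⁻³ = 6.679×10^16 kg = 6.7×10^4 Gt (and the same mass of ice, by conservation).

≈ 6.7×10^4 Gt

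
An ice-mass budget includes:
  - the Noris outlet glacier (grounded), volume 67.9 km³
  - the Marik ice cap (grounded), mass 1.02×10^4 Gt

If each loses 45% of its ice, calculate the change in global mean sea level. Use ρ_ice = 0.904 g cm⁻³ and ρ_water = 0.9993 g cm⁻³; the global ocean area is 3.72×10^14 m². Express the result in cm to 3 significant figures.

≈ 1.24 cm

Noris: 0.45 × 67.9 km³ × (904/999.3) = 27.64 km³ of water.
Marik: 0.45 × 1.02×10^4 Gt = 4.590×10^15 kg; dividing by ρ_w = 0.9993 g cm⁻³ = 999.3 kg m⁻³ gives 4.593×10^12 m³ of water.
Total added water ≈ 4.621×10^12 m³ over 3.72×10^14 m² → Δh = 0.0124 m = 1.24 cm.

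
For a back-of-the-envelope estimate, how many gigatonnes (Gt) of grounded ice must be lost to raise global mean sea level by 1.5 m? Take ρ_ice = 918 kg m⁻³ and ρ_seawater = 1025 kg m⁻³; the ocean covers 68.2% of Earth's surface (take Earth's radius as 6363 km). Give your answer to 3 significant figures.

Required water volume = Δh × A = 1.5 m × 3.47×10^14 m² = 5.205×10^14 m³.
ρ_w = 1025 kg m⁻³, so the mass of water = 5.205×10^14 m³ × 1025 kg m⁻³ = 5.335×10^17 kg = 5.33×10^5 Gt (and the same mass of ice, by conservation).

≈ 5.33×10^5 Gt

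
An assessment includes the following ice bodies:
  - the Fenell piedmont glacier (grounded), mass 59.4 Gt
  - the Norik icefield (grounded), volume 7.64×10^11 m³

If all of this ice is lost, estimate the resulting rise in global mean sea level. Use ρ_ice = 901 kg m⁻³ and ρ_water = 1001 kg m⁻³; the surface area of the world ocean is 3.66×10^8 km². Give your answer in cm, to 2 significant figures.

≈ 0.20 cm

Fenell: 59.4 Gt = 5.940×10^13 kg; dividing by ρ_w = 1001 kg m⁻³ gives 5.934×10^10 m³ of water.
Norik: 7.64×10^11 m³ × (901/1001) = 6.877×10^11 m³ of water.
Total added water ≈ 7.470×10^11 m³ over 3.66×10^14 m² → Δh = 2.04×10^-3 m = 0.20 cm.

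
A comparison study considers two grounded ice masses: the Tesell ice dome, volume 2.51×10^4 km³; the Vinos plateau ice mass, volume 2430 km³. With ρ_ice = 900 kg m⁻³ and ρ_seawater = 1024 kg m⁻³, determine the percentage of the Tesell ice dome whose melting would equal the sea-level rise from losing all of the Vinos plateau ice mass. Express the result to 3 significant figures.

≈ 9.68 %

Equal sea-level rise means equal mass of meltwater, i.e. equal mass of ice lost.
Ice mass of Vinos: 2.187×10^15 kg; ice mass of Tesell: 2.259×10^16 kg.
Fraction required = 2.187×10^15 / 2.259×10^16 = 0.0968 → 9.68 %.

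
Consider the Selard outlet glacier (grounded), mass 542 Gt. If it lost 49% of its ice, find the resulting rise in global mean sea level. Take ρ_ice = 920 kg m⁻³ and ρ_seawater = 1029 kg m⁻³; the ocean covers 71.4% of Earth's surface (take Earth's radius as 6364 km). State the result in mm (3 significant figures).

Selard: 0.49 × 542 Gt = 2.656×10^14 kg; dividing by ρ_w = 1029 kg m⁻³ gives 2.581×10^11 m³ of water.
Spread over 3.63×10^14 m² of ocean, Δh = 2.581×10^11 / 3.63×10^14 = 7.10×10^-4 m = 0.710 mm.

≈ 0.710 mm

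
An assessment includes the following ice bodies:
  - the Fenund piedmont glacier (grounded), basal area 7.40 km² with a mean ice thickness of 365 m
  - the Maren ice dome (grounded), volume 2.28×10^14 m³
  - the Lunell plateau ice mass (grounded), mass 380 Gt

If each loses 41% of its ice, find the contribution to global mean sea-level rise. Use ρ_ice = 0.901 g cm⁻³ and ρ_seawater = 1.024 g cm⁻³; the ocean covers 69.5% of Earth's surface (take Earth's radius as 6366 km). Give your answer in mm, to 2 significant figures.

≈ 230 mm

Fenund: ice volume = 7.40 km² × 365 m = 2.701 km³; 0.41 × 2.701 × (901/1024) = 0.9744 km³ of water.
Maren: 0.41 × 2.28×10^14 m³ × (901/1024) = 8.225×10^13 m³ of water.
Lunell: 0.41 × 380 Gt = 1.558×10^14 kg; dividing by ρ_w = 1.024 g cm⁻³ = 1024 kg m⁻³ gives 1.521×10^11 m³ of water.
Total added water ≈ 8.240×10^13 m³ over 3.54×10^14 m² → Δh = 0.233 m = 230 mm.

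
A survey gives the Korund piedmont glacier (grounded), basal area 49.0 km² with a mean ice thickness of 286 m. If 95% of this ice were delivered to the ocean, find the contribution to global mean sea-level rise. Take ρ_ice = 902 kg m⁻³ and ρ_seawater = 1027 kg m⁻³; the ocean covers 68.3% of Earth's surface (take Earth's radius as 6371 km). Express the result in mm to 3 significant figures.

≈ 0.0336 mm

Korund: ice volume = 49.0 km² × 286 m = 14.01 km³; 0.95 × 14.01 × (902/1027) = 11.69 km³ of water.
Spread over 3.48×10^14 m² of ocean, Δh = 1.169×10^10 / 3.48×10^14 = 3.36×10^-5 m = 0.0336 mm.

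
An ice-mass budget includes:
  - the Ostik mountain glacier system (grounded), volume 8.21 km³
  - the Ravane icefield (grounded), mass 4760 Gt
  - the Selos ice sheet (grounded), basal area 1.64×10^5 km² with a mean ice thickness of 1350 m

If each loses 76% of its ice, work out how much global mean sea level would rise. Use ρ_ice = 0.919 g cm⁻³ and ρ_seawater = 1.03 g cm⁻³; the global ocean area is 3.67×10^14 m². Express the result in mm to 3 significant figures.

≈ 419 mm

Ostik: 0.76 × 8.21 km³ × (919/1030) = 5.567 km³ of water.
Ravane: 0.76 × 4760 Gt = 3.618×10^15 kg; dividing by ρ_w = 1.03 g cm⁻³ = 1030 kg m⁻³ gives 3.512×10^12 m³ of water.
Selos: ice volume = 1.64×10^5 km² × 1350 m = 2.214×10^5 km³; 0.76 × 2.214×10^5 × (919/1030) = 1.501×10^5 km³ of water.
Total added water ≈ 1.536×10^14 m³ over 3.67×10^14 m² → Δh = 0.419 m = 419 mm.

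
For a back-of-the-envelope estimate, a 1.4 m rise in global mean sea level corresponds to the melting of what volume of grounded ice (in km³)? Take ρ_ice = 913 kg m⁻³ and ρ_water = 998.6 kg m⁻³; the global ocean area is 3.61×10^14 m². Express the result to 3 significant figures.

Required water volume = Δh × A = 1.4 m × 3.61×10^14 m² = 5.054×10^14 m³ = 5.054×10^5 km³.
Ice volume = water volume × ρ_w/ρ_ice = 5.054×10^5 × 998.6/913 = 5.53×10^5 km³.

≈ 5.53×10^5 km³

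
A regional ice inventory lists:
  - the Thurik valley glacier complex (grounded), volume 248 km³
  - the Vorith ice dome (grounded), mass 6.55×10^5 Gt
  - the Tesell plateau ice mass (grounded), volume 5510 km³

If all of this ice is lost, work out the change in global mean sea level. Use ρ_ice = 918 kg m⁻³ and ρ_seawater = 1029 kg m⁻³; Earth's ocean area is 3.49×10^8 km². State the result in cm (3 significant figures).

≈ 184 cm

Thurik: 248 km³ × (918/1029) = 221.2 km³ of water.
Vorith: 6.55×10^5 Gt = 6.550×10^17 kg; dividing by ρ_w = 1029 kg m⁻³ gives 6.365×10^14 m³ of water.
Tesell: 5510 km³ × (918/1029) = 4916 km³ of water.
Total added water ≈ 6.417×10^14 m³ over 3.49×10^14 m² → Δh = 1.84 m = 184 cm.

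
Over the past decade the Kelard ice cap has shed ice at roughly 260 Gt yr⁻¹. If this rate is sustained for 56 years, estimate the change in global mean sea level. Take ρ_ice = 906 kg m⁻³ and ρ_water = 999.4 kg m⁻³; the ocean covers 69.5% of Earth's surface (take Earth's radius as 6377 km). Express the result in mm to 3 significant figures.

Total mass lost = 260 Gt/yr × 56 yr = 1.456×10^4 Gt = 1.456×10^16 kg.
ρ_w = 999.4 kg m⁻³, so water volume = 1.456×10^16 / 999.4 = 1.457×10^13 m³.
Δh = 1.457×10^13 / 3.55×10^14 = 0.0410 m = 41.0 mm.

≈ 41.0 mm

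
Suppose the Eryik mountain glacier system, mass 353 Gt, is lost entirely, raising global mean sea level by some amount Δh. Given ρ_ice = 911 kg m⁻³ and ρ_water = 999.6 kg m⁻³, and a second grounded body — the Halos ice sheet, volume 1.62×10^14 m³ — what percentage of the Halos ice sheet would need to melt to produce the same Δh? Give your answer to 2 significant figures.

≈ 0.24 %

Equal sea-level rise means equal mass of meltwater, i.e. equal mass of ice lost.
Ice mass of Eryik: 3.530×10^14 kg; ice mass of Halos: 1.476×10^17 kg.
Fraction required = 3.530×10^14 / 1.476×10^17 = 2.39×10^-3 → 0.24 %.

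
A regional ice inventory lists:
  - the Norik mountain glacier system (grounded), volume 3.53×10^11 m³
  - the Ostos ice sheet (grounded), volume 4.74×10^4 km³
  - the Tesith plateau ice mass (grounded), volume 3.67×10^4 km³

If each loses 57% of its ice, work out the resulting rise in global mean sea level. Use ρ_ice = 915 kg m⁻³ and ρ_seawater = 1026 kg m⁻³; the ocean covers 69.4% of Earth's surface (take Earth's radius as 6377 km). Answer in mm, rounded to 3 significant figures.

Norik: 0.57 × 3.53×10^11 m³ × (915/1026) = 1.794×10^11 m³ of water.
Ostos: 0.57 × 4.74×10^4 km³ × (915/1026) = 2.409×10^4 km³ of water.
Tesith: 0.57 × 3.67×10^4 km³ × (915/1026) = 1.866×10^4 km³ of water.
Total added water ≈ 4.293×10^13 m³ over 3.55×10^14 m² → Δh = 0.121 m = 121 mm.

≈ 121 mm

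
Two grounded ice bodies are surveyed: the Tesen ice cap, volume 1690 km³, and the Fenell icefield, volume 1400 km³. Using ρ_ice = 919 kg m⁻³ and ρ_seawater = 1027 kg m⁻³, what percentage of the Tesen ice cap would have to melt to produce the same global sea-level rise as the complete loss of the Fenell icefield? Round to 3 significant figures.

≈ 82.8 %

Equal sea-level rise means equal mass of meltwater, i.e. equal mass of ice lost.
Ice mass of Fenell: 1.287×10^15 kg; ice mass of Tesen: 1.553×10^15 kg.
Fraction required = 1.287×10^15 / 1.553×10^15 = 0.828 → 82.8 %.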